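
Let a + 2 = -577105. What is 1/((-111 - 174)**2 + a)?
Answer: -1/495882 ≈ -2.0166e-6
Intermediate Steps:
a = -577107 (a = -2 - 577105 = -577107)
1/((-111 - 174)**2 + a) = 1/((-111 - 174)**2 - 577107) = 1/((-285)**2 - 577107) = 1/(81225 - 577107) = 1/(-495882) = -1/495882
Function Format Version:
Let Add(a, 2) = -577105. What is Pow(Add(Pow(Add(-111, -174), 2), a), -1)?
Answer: Rational(-1, 495882) ≈ -2.0166e-6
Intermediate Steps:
a = -577107 (a = Add(-2, -577105) = -577107)
Pow(Add(Pow(Add(-111, -174), 2), a), -1) = Pow(Add(Pow(Add(-111, -174), 2), -577107), -1) = Pow(Add(Pow(-285, 2), -577107), -1) = Pow(Add(81225, -577107), -1) = Pow(-495882, -1) = Rational(-1, 495882)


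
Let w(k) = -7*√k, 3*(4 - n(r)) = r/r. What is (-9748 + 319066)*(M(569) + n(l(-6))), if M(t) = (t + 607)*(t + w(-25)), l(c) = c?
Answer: 206979417958 - 12731528880*I ≈ 2.0698e+11 - 1.2732e+10*I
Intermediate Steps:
n(r) = 11/3 (n(r) = 4 - r/(3*r) = 4 - ⅓*1 = 4 - ⅓ = 11/3)
M(t) = (607 + t)*(t - 35*I) (M(t) = (t + 607)*(t - 35*I) = (607 + t)*(t - 35*I))
(-9748 + 319066)*(M(569) + n(l(-6))) = (-9748 + 319066)*((569² - 21245*I + 569*(607 - 35*I)) + 11/3) = 309318*((323761 - 21245*I + (345383 - 19915*I)) + 11/3) = 309318*((669144 - 41160*I) + 11/3) = 309318*(2007443/3 - 41160*I) = 206979417958 - 12731528880*I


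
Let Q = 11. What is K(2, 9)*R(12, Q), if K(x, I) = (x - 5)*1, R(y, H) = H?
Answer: -33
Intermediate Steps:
K(x, I) = -5 + x (K(x, I) = (-5 + x)*1 = -5 + x)
K(2, 9)*R(12, Q) = (-5 + 2)*11 = -3*11 = -33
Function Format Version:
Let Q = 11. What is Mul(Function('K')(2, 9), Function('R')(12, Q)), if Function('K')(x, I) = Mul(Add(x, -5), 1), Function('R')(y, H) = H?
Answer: -33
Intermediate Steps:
Function('K')(x, I) = Add(-5, x) (Function('K')(x, I) = Mul(Add(-5, x), 1) = Add(-5, x))
Mul(Function('K')(2, 9), Function('R')(12, Q)) = Mul(Add(-5, 2), 11) = Mul(-3, 11) = -33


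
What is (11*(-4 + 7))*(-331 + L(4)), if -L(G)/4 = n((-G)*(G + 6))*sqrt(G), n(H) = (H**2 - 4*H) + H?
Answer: -465003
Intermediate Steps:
n(H) = H**2 - 3*H
L(G) = 4*G**(3/2)*(-3 - G*(6 + G))*(6 + G) (L(G) = -4*((-G)*(G + 6))*(-3 + (-G)*(G + 6))*sqrt(G) = -4*((-G)*(6 + G))*(-3 + (-G)*(6 + G))*sqrt(G) = -4*(-G*(6 + G))*(-3 - G*(6 + G))*sqrt(G) = -4*(-G*(-3 - G*(6 + G))*(6 + G))*sqrt(G) = -(-4)*G**(3/2)*(-3 - G*(6 + G))*(6 + G) = 4*G**(3/2)*(-3 - G*(6 + G))*(6 + G))
(11*(-4 + 7))*(-331 + L(4)) = (11*(-4 + 7))*(-331 - 4*4**(3/2)*(3 + 4*(6 + 4))*(6 + 4)) = (11*3)*(-331 - 4*8*(3 + 4*10)*10) = 33*(-331 - 4*8*(3 + 40)*10) = 33*(-331 - 4*8*43*10) = 33*(-331 - 13760) = 33*(-14091) = -465003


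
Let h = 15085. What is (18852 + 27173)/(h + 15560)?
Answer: 9205/6129 ≈ 1.5019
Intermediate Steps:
(18852 + 27173)/(h + 15560) = (18852 + 27173)/(15085 + 15560) = 46025/30645 = 46025*(1/30645) = 9205/6129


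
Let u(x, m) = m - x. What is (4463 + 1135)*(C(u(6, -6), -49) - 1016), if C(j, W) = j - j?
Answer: -5687568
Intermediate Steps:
C(j, W) = 0
(4463 + 1135)*(C(u(6, -6), -49) - 1016) = (4463 + 1135)*(0 - 1016) = 5598*(-1016) = -5687568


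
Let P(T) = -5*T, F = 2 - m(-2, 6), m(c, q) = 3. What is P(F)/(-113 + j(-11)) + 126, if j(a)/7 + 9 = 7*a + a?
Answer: 99787/792 ≈ 125.99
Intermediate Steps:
j(a) = -63 + 56*a (j(a) = -63 + 7*(7*a + a) = -63 + 7*(8*a) = -63 + 56*a)
F = -1 (F = 2 - 1*3 = 2 - 3 = -1)
P(F)/(-113 + j(-11)) + 126 = (-5*(-1))/(-113 + (-63 + 56*(-11))) + 126 = 5/(-113 + (-63 - 616)) + 126 = 5/(-113 - 679) + 126 = 5/(-792) + 126 = -1/792*5 + 126 = -5/792 + 126 = 99787/792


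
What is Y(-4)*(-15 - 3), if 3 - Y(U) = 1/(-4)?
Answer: -117/2 ≈ -58.500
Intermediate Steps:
Y(U) = 13/4 (Y(U) = 3 - 1/(-4) = 3 - 1*(-¼) = 3 + ¼ = 13/4)
Y(-4)*(-15 - 3) = 13*(-15 - 3)/4 = (13/4)*(-18) = -117/2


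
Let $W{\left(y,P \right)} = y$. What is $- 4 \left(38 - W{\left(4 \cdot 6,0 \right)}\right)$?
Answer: $-56$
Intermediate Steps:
$- 4 \left(38 - W{\left(4 \cdot 6,0 \right)}\right) = - 4 \left(38 - 4 \cdot 6\right) = - 4 \left(38 - 24\right) = \left(-4\right) 14 = -56$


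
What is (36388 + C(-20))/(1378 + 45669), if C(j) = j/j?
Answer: 36389/47047 ≈ 0.77346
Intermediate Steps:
C(j) = 1
(36388 + C(-20))/(1378 + 45669) = (36388 + 1)/(1378 + 45669) = 36389/47047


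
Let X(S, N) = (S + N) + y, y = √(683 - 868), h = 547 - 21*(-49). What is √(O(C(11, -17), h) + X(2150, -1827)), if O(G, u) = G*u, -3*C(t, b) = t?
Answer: √(-49101 + 9*I*√185)/3 ≈ 0.092073 + 73.863*I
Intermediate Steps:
C(t, b) = -t/3
h = 1576 (h = 547 - 1*(-1029) = 547 + 1029 = 1576)
y = I*√185 (y = √(-185) = I*√185 ≈ 13.601*I)
X(S, N) = N + S + I*√185 (X(S, N) = (S + N) + I*√185 = (N + S) + I*√185 = N + S + I*√185)
√(O(C(11, -17), h) + X(2150, -1827)) = √(-⅓*11*1576 + (-1827 + 2150 + I*√185)) = √(-11/3*1576 + (323 + I*√185)) = √(-17336/3 + (323 + I*√185)) = √(-16367/3 + I*√185)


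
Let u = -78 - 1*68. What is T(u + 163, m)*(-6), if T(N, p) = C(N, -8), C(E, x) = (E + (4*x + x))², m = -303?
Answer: -3174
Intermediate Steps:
u = -146 (u = -78 - 68 = -146)
C(E, x) = (E + 5*x)²
T(N, p) = (-40 + N)² (T(N, p) = (N + 5*(-8))² = (N - 40)² = (-40 + N)²)
T(u + 163, m)*(-6) = (-40 + (-146 + 163))²*(-6) = (-40 + 17)²*(-6) = (-23)²*(-6) = 529*(-6) = -3174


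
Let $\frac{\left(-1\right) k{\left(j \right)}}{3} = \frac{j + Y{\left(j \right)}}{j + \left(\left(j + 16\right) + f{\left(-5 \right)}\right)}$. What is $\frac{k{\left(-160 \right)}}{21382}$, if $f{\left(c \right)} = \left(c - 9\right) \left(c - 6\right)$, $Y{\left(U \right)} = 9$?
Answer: $- \frac{151}{1069100} \approx -0.00014124$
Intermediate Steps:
$f{\left(c \right)} = \left(-9 + c\right) \left(-6 + c\right)$
$k{\left(j \right)} = - \frac{3 \left(9 + j\right)}{170 + 2 j}$ ($k{\left(j \right)} = - 3 \frac{j + 9}{j + \left(\left(j + 16\right) + \left(54 + \left(-5\right)^{2} - -75\right)\right)} = - 3 \frac{9 + j}{j + \left(\left(16 + j\right) + \left(54 + 25 + 75\right)\right)} = - 3 \frac{9 + j}{j + \left(\left(16 + j\right) + 154\right)} = - 3 \frac{9 + j}{j + \left(170 + j\right)} = - 3 \frac{9 + j}{170 + 2 j} = - \frac{3 \left(9 + j\right)}{170 + 2 j}$)
$\frac{k{\left(-160 \right)}}{21382} = \frac{\frac{3}{2} \frac{1}{85 - 160} \left(-9 - -160\right)}{21382} = \frac{3 \left(-9 + 160\right)}{2 \left(-75\right)} \frac{1}{21382} = \frac{3}{2} \left(- \frac{1}{75}\right) 151 \cdot \frac{1}{21382} = \left(- \frac{151}{50}\right) \frac{1}{21382} = - \frac{151}{1069100}$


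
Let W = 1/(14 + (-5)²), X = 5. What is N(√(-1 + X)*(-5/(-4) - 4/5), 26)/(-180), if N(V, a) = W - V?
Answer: 341/70200 ≈ 0.0048575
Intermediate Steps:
W = 1/39 (W = 1/(14 + 25) = 1/39 ≈ 0.025641)
N(V, a) = 1/39 - V
N(√(-1 + X)*(-5/(-4) - 4/5), 26)/(-180) = (1/39 - √(-1 + 5)*(-5/(-4) - 4/5))/(-180) = (1/39 - √4*(-5*(-¼) - 4*⅕))*(-1/180) = (1/39 - 2*(5/4 - ⅘))*(-1/180) = (1/39 - 2*9/20)*(-1/180) = (1/39 - 1*9/10)*(-1/180) = (1/39 - 9/10)*(-1/180) = -341/390*(-1/180) = 341/70200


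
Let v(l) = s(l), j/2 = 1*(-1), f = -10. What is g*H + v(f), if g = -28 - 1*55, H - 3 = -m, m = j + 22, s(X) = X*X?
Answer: 1511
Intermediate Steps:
j = -2 (j = 2*(1*(-1)) = 2*(-1) = -2)
s(X) = X**2
v(l) = l**2
m = 20 (m = -2 + 22 = 20)
H = -17 (H = 3 - 1*20 = 3 - 20 = -17)
g = -83 (g = -28 - 55 = -83)
g*H + v(f) = -83*(-17) + (-10)**2 = 1411 + 100 = 1511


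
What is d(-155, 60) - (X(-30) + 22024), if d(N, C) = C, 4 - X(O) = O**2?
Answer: -21068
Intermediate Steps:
X(O) = 4 - O**2
d(-155, 60) - (X(-30) + 22024) = 60 - ((4 - 1*(-30)**2) + 22024) = 60 - ((4 - 1*900) + 22024) = 60 - ((4 - 900) + 22024) = 60 - (-896 + 22024) = 60 - 1*21128 = 60 - 21128 = -21068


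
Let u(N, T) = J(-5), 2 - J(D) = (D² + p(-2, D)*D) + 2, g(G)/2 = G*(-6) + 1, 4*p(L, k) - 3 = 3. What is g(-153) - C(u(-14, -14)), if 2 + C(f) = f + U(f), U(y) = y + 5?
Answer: 1870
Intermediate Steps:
p(L, k) = 3/2 (p(L, k) = ¾ + (¼)*3 = ¾ + ¾ = 3/2)
g(G) = 2 - 12*G (g(G) = 2*(G*(-6) + 1) = 2*(-6*G + 1) = 2*(1 - 6*G) = 2 - 12*G)
J(D) = -D² - 3*D/2 (J(D) = 2 - ((D² + 3*D/2) + 2) = 2 - (2 + D² + 3*D/2) = 2 + (-2 - D² - 3*D/2) = -D² - 3*D/2)
U(y) = 5 + y
u(N, T) = -35/2 (u(N, T) = -½*(-5)*(3 + 2*(-5)) = -½*(-5)*(3 - 10) = -½*(-5)*(-7) = -35/2)
C(f) = 3 + 2*f (C(f) = -2 + (f + (5 + f)) = -2 + (5 + 2*f) = 3 + 2*f)
g(-153) - C(u(-14, -14)) = (2 - 12*(-153)) - (3 + 2*(-35/2)) = (2 + 1836) - (3 - 35) = 1838 - 1*(-32) = 1838 + 32 = 1870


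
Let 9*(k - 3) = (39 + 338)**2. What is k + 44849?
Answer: 545797/9 ≈ 60644.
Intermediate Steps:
k = 142156/9 (k = 3 + (39 + 338)**2/9 = 3 + (1/9)*377**2 = 3 + (1/9)*142129 = 3 + 142129/9 = 142156/9 ≈ 15795.)
k + 44849 = 142156/9 + 44849 = 545797/9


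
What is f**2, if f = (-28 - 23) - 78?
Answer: 16641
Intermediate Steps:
f = -129 (f = -51 - 78 = -129)
f**2 = (-129)**2 = 16641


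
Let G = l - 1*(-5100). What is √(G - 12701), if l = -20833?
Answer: I*√28434 ≈ 168.62*I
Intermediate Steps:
G = -15733 (G = -20833 - 1*(-5100) = -20833 + 5100 = -15733)
√(G - 12701) = √(-15733 - 12701) = √(-28434) = I*√28434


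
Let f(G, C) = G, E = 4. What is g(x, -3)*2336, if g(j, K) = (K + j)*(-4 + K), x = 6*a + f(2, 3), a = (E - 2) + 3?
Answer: -474208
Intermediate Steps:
a = 5 (a = (4 - 2) + 3 = 2 + 3 = 5)
x = 32 (x = 6*5 + 2 = 30 + 2 = 32)
g(j, K) = (-4 + K)*(K + j)
g(x, -3)*2336 = ((-3)² - 4*(-3) - 4*32 - 3*32)*2336 = (9 + 12 - 128 - 96)*2336 = -203*2336 = -474208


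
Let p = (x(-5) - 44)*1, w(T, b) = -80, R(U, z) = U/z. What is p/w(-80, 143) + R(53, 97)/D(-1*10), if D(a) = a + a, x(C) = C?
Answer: 4541/7760 ≈ 0.58518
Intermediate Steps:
D(a) = 2*a
p = -49 (p = (-5 - 44)*1 = -49*1 = -49)
p/w(-80, 143) + R(53, 97)/D(-1*10) = -49/(-80) + (53/97)/((2*(-1*10))) = -49*(-1/80) + (53*(1/97))/((2*(-10))) = 49/80 + (53/97)/(-20) = 49/80 + (53/97)*(-1/20) = 49/80 - 53/1940 = 4541/7760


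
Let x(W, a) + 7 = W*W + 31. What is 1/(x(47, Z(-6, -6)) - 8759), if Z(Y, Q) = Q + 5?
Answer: -1/6526 ≈ -0.00015323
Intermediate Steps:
Z(Y, Q) = 5 + Q
x(W, a) = 24 + W² (x(W, a) = -7 + (W*W + 31) = -7 + (W² + 31) = -7 + (31 + W²) = 24 + W²)
1/(x(47, Z(-6, -6)) - 8759) = 1/((24 + 47²) - 8759) = 1/((24 + 2209) - 8759) = 1/(2233 - 8759) = 1/(-6526) = -1/6526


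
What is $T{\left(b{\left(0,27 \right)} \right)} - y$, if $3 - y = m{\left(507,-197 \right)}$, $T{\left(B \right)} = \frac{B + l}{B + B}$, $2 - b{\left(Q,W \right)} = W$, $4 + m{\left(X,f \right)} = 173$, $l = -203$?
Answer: $\frac{4264}{25} \approx 170.56$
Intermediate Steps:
$m{\left(X,f \right)} = 169$ ($m{\left(X,f \right)} = -4 + 173 = 169$)
$b{\left(Q,W \right)} = 2 - W$
$T{\left(B \right)} = \frac{-203 + B}{2 B}$ ($T{\left(B \right)} = \frac{B - 203}{B + B} = \frac{-203 + B}{2 B}$)
$y = -166$ ($y = 3 - 169 = -166$)
$T{\left(b{\left(0,27 \right)} \right)} - y = \frac{-203 + \left(2 - 27\right)}{2 \left(2 - 27\right)} - -166 = \frac{-203 + \left(2 - 27\right)}{2 \left(2 - 27\right)} + 166 = \frac{-203 - 25}{2 \left(-25\right)} + 166 = \frac{1}{2} \left(- \frac{1}{25}\right) \left(-228\right) + 166 = \frac{114}{25} + 166 = \frac{4264}{25}$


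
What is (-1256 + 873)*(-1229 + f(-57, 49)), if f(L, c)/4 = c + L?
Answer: 482963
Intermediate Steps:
f(L, c) = 4*L + 4*c (f(L, c) = 4*(c + L) = 4*(L + c) = 4*L + 4*c)
(-1256 + 873)*(-1229 + f(-57, 49)) = (-1256 + 873)*(-1229 + (4*(-57) + 4*49)) = -383*(-1229 + (-228 + 196)) = -383*(-1229 - 32) = -383*(-1261) = 482963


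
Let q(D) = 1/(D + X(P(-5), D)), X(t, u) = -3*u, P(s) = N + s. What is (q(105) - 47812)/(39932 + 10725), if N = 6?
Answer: -10040521/10637970 ≈ -0.94384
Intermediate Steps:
P(s) = 6 + s
q(D) = -1/(2*D) (q(D) = 1/(D - 3*D) = 1/(-2*D) = -1/(2*D))
(q(105) - 47812)/(39932 + 10725) = (-1/2/105 - 47812)/(39932 + 10725) = (-1/2*1/105 - 47812)/50657 = (-1/210 - 47812)*(1/50657) = -10040521/210*1/50657 = -10040521/10637970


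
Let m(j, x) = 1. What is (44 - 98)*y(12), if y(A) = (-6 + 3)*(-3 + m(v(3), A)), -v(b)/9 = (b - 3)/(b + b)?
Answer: -324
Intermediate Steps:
v(b) = -9*(-3 + b)/(2*b) (v(b) = -9*(b - 3)/(b + b) = -9*(-3 + b)/(2*b))
y(A) = 6 (y(A) = (-6 + 3)*(-3 + 1) = -3*(-2) = 6)
(44 - 98)*y(12) = (44 - 98)*6 = -54*6 = -324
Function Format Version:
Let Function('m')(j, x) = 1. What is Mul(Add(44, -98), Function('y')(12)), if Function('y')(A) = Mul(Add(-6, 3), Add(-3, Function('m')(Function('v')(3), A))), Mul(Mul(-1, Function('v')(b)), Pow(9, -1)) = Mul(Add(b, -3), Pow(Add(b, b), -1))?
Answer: -324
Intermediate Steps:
Function('v')(b) = Mul(Rational(-9, 2), Pow(b, -1), Add(-3, b)) (Function('v')(b) = Mul(-9, Mul(Add(b, -3), Pow(Add(b, b), -1))) = Mul(-9, Mul(Add(-3, b), Pow(Mul(2, b), -1))) = Mul(-9, Mul(Add(-3, b), Mul(Rational(1, 2), Pow(b, -1)))) = Mul(-9, Mul(Rational(1, 2), Pow(b, -1), Add(-3, b))) = Mul(Rational(-9, 2), Pow(b, -1), Add(-3, b)))
Function('y')(A) = 6 (Function('y')(A) = Mul(Add(-6, 3), Add(-3, 1)) = Mul(-3, -2) = 6)
Mul(Add(44, -98), Function('y')(12)) = Mul(Add(44, -98), 6) = Mul(-54, 6) = -324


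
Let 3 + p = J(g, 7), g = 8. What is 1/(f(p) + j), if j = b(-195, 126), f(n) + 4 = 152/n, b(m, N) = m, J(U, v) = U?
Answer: -5/843 ≈ -0.0059312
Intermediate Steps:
p = 5 (p = -3 + 8 = 5)
f(n) = -4 + 152/n
j = -195
1/(f(p) + j) = 1/((-4 + 152/5) - 195) = 1/(132/5 - 195) = 1/(-843/5) = -5/843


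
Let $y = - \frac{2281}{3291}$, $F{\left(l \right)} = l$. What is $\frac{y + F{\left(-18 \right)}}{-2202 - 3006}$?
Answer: $\frac{61519}{17139528} \approx 0.0035893$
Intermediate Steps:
$y = - \frac{2281}{3291}$ ($y = \left(-2281\right) \frac{1}{3291} = - \frac{2281}{3291} \approx -0.6931$)
$\frac{y + F{\left(-18 \right)}}{-2202 - 3006} = \frac{- \frac{2281}{3291} - 18}{-2202 - 3006} = - \frac{61519}{3291 \left(-5208\right)} = \left(- \frac{61519}{3291}\right) \left(- \frac{1}{5208}\right) = \frac{61519}{17139528}$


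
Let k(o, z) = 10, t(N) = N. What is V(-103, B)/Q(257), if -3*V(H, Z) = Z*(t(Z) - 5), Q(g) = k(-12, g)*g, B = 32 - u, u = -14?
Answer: -943/3855 ≈ -0.24462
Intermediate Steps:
B = 46 (B = 32 - 1*(-14) = 32 + 14 = 46)
Q(g) = 10*g
V(H, Z) = -Z*(-5 + Z)/3 (V(H, Z) = -Z*(Z - 5)/3 = -Z*(-5 + Z)/3)
V(-103, B)/Q(257) = ((⅓)*46*(5 - 1*46))/((10*257)) = ((⅓)*46*(5 - 46))/2570 = ((⅓)*46*(-41))*(1/2570) = -1886/3*1/2570 = -943/3855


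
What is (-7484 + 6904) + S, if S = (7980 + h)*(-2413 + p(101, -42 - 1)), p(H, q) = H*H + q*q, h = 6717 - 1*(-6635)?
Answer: 205575904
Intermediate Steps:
h = 13352 (h = 6717 + 6635 = 13352)
p(H, q) = H² + q²
S = 205576484 (S = (7980 + 13352)*(-2413 + (101² + (-42 - 1)²)) = 21332*(-2413 + (10201 + (-43)²)) = 21332*(-2413 + (10201 + 1849)) = 21332*(-2413 + 12050) = 21332*9637 = 205576484)
(-7484 + 6904) + S = (-7484 + 6904) + 205576484 = -580 + 205576484 = 205575904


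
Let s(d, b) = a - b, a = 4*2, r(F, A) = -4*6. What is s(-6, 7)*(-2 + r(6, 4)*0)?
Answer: -2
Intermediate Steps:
r(F, A) = -24
a = 8
s(d, b) = 8 - b
s(-6, 7)*(-2 + r(6, 4)*0) = (8 - 1*7)*(-2 - 24*0) = (8 - 7)*(-2 + 0) = 1*(-2) = -2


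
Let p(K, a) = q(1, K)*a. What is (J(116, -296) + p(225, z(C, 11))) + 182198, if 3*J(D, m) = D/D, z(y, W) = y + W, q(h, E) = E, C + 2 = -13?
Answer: 543895/3 ≈ 1.8130e+5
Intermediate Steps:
C = -15 (C = -2 - 13 = -15)
z(y, W) = W + y
J(D, m) = 1/3 (J(D, m) = (D/D)/3 = (1/3)*1 = 1/3)
p(K, a) = K*a
(J(116, -296) + p(225, z(C, 11))) + 182198 = (1/3 + 225*(11 - 15)) + 182198 = (1/3 + 225*(-4)) + 182198 = (1/3 - 900) + 182198 = -2699/3 + 182198 = 543895/3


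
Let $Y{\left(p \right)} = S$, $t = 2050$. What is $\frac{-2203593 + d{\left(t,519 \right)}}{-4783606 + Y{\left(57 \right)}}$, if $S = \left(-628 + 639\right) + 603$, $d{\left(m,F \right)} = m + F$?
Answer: $\frac{137564}{298937} \approx 0.46018$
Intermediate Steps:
$d{\left(m,F \right)} = F + m$
$S = 614$ ($S = 11 + 603 = 614$)
$Y{\left(p \right)} = 614$
$\frac{-2203593 + d{\left(t,519 \right)}}{-4783606 + Y{\left(57 \right)}} = \frac{-2203593 + \left(519 + 2050\right)}{-4783606 + 614} = \frac{-2203593 + 2569}{-4782992} = \left(-2201024\right) \left(- \frac{1}{4782992}\right) = \frac{137564}{298937}$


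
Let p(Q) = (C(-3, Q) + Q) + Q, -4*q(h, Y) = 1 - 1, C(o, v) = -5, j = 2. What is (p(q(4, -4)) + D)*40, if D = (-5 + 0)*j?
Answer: -600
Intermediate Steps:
q(h, Y) = 0 (q(h, Y) = -(1 - 1)/4 = -¼*0 = 0)
D = -10 (D = (-5 + 0)*2 = -5*2 = -10)
p(Q) = -5 + 2*Q (p(Q) = (-5 + Q) + Q = -5 + 2*Q)
(p(q(4, -4)) + D)*40 = ((-5 + 2*0) - 10)*40 = ((-5 + 0) - 10)*40 = (-5 - 10)*40 = -15*40 = -600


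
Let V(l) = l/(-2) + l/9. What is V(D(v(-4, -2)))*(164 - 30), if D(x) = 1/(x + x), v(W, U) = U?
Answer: 469/36 ≈ 13.028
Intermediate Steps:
D(x) = 1/(2*x)
V(l) = -7*l/18 (V(l) = l*(-1/2) + l*(1/9) = -l/2 + l/9 = -7*l/18)
V(D(v(-4, -2)))*(164 - 30) = (-7/(36*(-2)))*(164 - 30) = -7*(-1)/(36*2)*134 = -7/18*(-1/4)*134 = (7/72)*134 = 469/36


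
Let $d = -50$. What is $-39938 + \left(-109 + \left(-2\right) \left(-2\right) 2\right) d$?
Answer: $-34888$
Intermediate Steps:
$-39938 + \left(-109 + \left(-2\right) \left(-2\right) 2\right) d = -39938 + \left(-109 + \left(-2\right) \left(-2\right) 2\right) \left(-50\right) = -39938 + \left(-109 + 4 \cdot 2\right) \left(-50\right) = -39938 + \left(-109 + 8\right) \left(-50\right) = -39938 - -5050 = -39938 + 5050 = -34888$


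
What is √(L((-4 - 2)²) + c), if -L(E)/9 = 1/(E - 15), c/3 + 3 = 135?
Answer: √19383/7 ≈ 19.889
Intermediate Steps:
c = 396 (c = -9 + 3*135 = -9 + 405 = 396)
L(E) = -9/(-15 + E) (L(E) = -9/(E - 15) = -9/(-15 + E))
√(L((-4 - 2)²) + c) = √(-9/(-15 + (-4 - 2)²) + 396) = √(-9/(-15 + (-6)²) + 396) = √(-9/(-15 + 36) + 396) = √(-9/21 + 396) = √(-9*1/21 + 396) = √(-3/7 + 396) = √(2769/7) = √19383/7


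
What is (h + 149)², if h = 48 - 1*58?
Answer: 19321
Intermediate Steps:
h = -10 (h = 48 - 58 = -10)
(h + 149)² = (-10 + 149)² = 139² = 19321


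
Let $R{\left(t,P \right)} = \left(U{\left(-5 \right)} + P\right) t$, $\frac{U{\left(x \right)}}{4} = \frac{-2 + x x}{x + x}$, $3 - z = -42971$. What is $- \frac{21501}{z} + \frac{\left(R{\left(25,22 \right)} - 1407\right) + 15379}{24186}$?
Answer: $\frac{15693537}{173228194} \approx 0.090595$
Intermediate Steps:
$z = 42974$ ($z = 3 - -42971 = 3 + 42971 = 42974$)
$U{\left(x \right)} = \frac{2 \left(-2 + x^{2}\right)}{x}$ ($U{\left(x \right)} = 4 \frac{-2 + x x}{x + x} = 4 \frac{-2 + x^{2}}{2 x} = \frac{2 \left(-2 + x^{2}\right)}{x}$)
$R{\left(t,P \right)} = t \left(- \frac{46}{5} + P\right)$ ($R{\left(t,P \right)} = \left(\left(- \frac{4}{-5} + 2 \left(-5\right)\right) + P\right) t = \left(\left(\left(-4\right) \left(- \frac{1}{5}\right) - 10\right) + P\right) t = \left(\left(\frac{4}{5} - 10\right) + P\right) t = \left(- \frac{46}{5} + P\right) t = t \left(- \frac{46}{5} + P\right)$)
$- \frac{21501}{z} + \frac{\left(R{\left(25,22 \right)} - 1407\right) + 15379}{24186} = - \frac{21501}{42974} + \frac{\left(\frac{1}{5} \cdot 25 \left(-46 + 5 \cdot 22\right) - 1407\right) + 15379}{24186} = \left(-21501\right) \frac{1}{42974} + \left(\left(\frac{1}{5} \cdot 25 \left(-46 + 110\right) - 1407\right) + 15379\right) \frac{1}{24186} = - \frac{21501}{42974} + \left(\left(\frac{1}{5} \cdot 25 \cdot 64 - 1407\right) + 15379\right) \frac{1}{24186} = - \frac{21501}{42974} + \left(\left(320 - 1407\right) + 15379\right) \frac{1}{24186} = - \frac{21501}{42974} + \left(-1087 + 15379\right) \frac{1}{24186} = - \frac{21501}{42974} + 14292 \cdot \frac{1}{24186} = - \frac{21501}{42974} + \frac{2382}{4031} = \frac{15693537}{173228194}$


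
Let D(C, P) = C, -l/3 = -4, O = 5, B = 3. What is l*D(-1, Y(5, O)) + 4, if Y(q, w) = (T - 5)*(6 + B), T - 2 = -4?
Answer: -8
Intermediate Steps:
l = 12 (l = -3*(-4) = 12)
T = -2 (T = 2 - 4 = -2)
Y(q, w) = -63 (Y(q, w) = (-2 - 5)*(6 + 3) = -7*9 = -63)
l*D(-1, Y(5, O)) + 4 = 12*(-1) + 4 = -12 + 4 = -8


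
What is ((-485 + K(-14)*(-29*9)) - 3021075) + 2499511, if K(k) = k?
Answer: -518395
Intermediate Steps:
((-485 + K(-14)*(-29*9)) - 3021075) + 2499511 = ((-485 - (-406)*9) - 3021075) + 2499511 = ((-485 - 14*(-261)) - 3021075) + 2499511 = ((-485 + 3654) - 3021075) + 2499511 = (3169 - 3021075) + 2499511 = -3017906 + 2499511 = -518395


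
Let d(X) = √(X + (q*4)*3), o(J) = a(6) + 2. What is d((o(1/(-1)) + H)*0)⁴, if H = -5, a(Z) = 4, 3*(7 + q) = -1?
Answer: 7744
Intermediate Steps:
q = -22/3 (q = -7 + (⅓)*(-1) = -7 - ⅓ = -22/3 ≈ -7.3333)
o(J) = 6 (o(J) = 4 + 2 = 6)
d(X) = √(-88 + X) (d(X) = √(X - 22/3*4*3) = √(X - 88/3*3) = √(X - 88) = √(-88 + X))
d((o(1/(-1)) + H)*0)⁴ = (√(-88 + (6 - 5)*0))⁴ = (√(-88 + 1*0))⁴ = (√(-88 + 0))⁴ = (√(-88))⁴ = (2*I*√22)⁴ = 7744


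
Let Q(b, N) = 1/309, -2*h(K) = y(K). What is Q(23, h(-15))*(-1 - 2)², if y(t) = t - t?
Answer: 3/103 ≈ 0.029126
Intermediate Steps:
y(t) = 0
h(K) = 0 (h(K) = -½*0 = 0)
Q(b, N) = 1/309
Q(23, h(-15))*(-1 - 2)² = (-1 - 2)²/309 = (1/309)*(-3)² = (1/309)*9 = 3/103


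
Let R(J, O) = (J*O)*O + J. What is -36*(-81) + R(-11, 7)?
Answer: 2366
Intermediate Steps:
R(J, O) = J + J*O² (R(J, O) = J*O² + J = J + J*O²)
-36*(-81) + R(-11, 7) = -36*(-81) - 11*(1 + 7²) = 2916 - 11*(1 + 49) = 2916 - 11*50 = 2916 - 550 = 2366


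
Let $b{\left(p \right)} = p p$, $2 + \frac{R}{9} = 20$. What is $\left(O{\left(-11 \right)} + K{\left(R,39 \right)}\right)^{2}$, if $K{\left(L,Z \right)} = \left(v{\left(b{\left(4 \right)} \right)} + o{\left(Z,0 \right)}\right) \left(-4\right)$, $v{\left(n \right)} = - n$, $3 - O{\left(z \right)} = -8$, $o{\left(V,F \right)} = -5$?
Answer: $9025$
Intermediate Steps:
$R = 162$ ($R = -18 + 9 \cdot 20 = -18 + 180 = 162$)
$b{\left(p \right)} = p^{2}$
$O{\left(z \right)} = 11$ ($O{\left(z \right)} = 3 - -8 = 3 + 8 = 11$)
$K{\left(L,Z \right)} = 84$ ($K{\left(L,Z \right)} = \left(- 4^{2} - 5\right) \left(-4\right) = \left(\left(-1\right) 16 - 5\right) \left(-4\right) = \left(-16 - 5\right) \left(-4\right) = \left(-21\right) \left(-4\right) = 84$)
$\left(O{\left(-11 \right)} + K{\left(R,39 \right)}\right)^{2} = \left(11 + 84\right)^{2} = 95^{2} = 9025$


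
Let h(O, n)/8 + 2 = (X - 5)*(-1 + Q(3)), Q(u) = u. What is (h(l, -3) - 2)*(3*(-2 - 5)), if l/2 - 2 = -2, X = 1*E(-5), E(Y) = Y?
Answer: 3738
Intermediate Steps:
X = -5 (X = 1*(-5) = -5)
l = 0 (l = 4 + 2*(-2) = 4 - 4 = 0)
h(O, n) = -176 (h(O, n) = -16 + 8*((-5 - 5)*(-1 + 3)) = -16 + 8*(-10*2) = -16 + 8*(-20) = -16 - 160 = -176)
(h(l, -3) - 2)*(3*(-2 - 5)) = (-176 - 2)*(3*(-2 - 5)) = -534*(-7) = -178*(-21) = 3738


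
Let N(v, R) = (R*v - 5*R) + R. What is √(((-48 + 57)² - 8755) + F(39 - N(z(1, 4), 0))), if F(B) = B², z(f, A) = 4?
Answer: I*√7153 ≈ 84.575*I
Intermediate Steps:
N(v, R) = -4*R + R*v (N(v, R) = (-5*R + R*v) + R = -4*R + R*v)
√(((-48 + 57)² - 8755) + F(39 - N(z(1, 4), 0))) = √(((-48 + 57)² - 8755) + (39 - 0*(-4 + 4))²) = √((9² - 8755) + (39 - 0*0)²) = √((81 - 8755) + (39 - 1*0)²) = √(-8674 + (39 + 0)²) = √(-8674 + 39²) = √(-8674 + 1521) = √(-7153) = I*√7153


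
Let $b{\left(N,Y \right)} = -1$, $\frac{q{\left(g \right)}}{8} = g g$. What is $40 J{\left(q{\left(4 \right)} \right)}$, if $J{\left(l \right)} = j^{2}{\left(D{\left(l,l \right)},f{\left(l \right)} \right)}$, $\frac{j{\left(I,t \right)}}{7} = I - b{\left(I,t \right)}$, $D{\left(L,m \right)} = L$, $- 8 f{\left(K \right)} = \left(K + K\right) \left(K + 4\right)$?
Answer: $32616360$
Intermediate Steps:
$q{\left(g \right)} = 8 g^{2}$ ($q{\left(g \right)} = 8 g g = 8 g^{2}$)
$f{\left(K \right)} = - \frac{K \left(4 + K\right)}{4}$ ($f{\left(K \right)} = - \frac{\left(K + K\right) \left(K + 4\right)}{8} = - \frac{2 K \left(4 + K\right)}{8} = - \frac{K \left(4 + K\right)}{4}$)
$j{\left(I,t \right)} = 7 + 7 I$ ($j{\left(I,t \right)} = 7 \left(I - -1\right) = 7 \left(I + 1\right) = 7 \left(1 + I\right) = 7 + 7 I$)
$J{\left(l \right)} = \left(7 + 7 l\right)^{2}$
$40 J{\left(q{\left(4 \right)} \right)} = 40 \cdot 49 \left(1 + 8 \cdot 4^{2}\right)^{2} = 40 \cdot 49 \left(1 + 8 \cdot 16\right)^{2} = 40 \cdot 49 \left(1 + 128\right)^{2} = 40 \cdot 49 \cdot 129^{2} = 40 \cdot 49 \cdot 16641 = 40 \cdot 815409 = 32616360$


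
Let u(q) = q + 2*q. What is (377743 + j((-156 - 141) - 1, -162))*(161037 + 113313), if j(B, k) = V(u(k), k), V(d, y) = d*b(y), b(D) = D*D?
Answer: -3395586328350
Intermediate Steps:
u(q) = 3*q
b(D) = D**2
V(d, y) = d*y**2
j(B, k) = 3*k**3 (j(B, k) = (3*k)*k**2 = 3*k**3)
(377743 + j((-156 - 141) - 1, -162))*(161037 + 113313) = (377743 + 3*(-162)**3)*(161037 + 113313) = (377743 + 3*(-4251528))*274350 = (377743 - 12754584)*274350 = -12376841*274350 = -3395586328350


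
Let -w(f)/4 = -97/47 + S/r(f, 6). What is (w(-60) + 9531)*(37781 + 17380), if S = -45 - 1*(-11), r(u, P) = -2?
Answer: 24554863989/47 ≈ 5.2244e+8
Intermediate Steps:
S = -34 (S = -45 + 11 = -34)
w(f) = -2808/47 (w(f) = -4*(-97/47 - 34/(-2)) = -4*(-97*1/47 - 34*(-½)) = -4*(-97/47 + 17) = -4*702/47 = -2808/47)
(w(-60) + 9531)*(37781 + 17380) = (-2808/47 + 9531)*(37781 + 17380) = (445149/47)*55161 = 24554863989/47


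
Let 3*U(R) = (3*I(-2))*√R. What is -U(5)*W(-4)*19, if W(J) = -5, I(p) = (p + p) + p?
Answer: -570*√5 ≈ -1274.6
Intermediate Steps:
I(p) = 3*p (I(p) = 2*p + p = 3*p)
U(R) = -6*√R (U(R) = ((3*(3*(-2)))*√R)/3 = ((3*(-6))*√R)/3 = (-18*√R)/3 = -6*√R)
-U(5)*W(-4)*19 = --6*√5*(-5)*19 = -30*√5*19 = -570*√5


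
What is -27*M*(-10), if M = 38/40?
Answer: 513/2 ≈ 256.50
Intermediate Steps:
M = 19/20 (M = 38*(1/40) = 19/20 ≈ 0.95000)
-27*M*(-10) = -27*19/20*(-10) = -513/20*(-10) = 513/2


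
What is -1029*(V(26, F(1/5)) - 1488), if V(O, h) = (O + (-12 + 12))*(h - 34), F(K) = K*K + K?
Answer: 60859176/25 ≈ 2.4344e+6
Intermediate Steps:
F(K) = K + K² (F(K) = K² + K = K + K²)
V(O, h) = O*(-34 + h) (V(O, h) = (O + 0)*(-34 + h) = O*(-34 + h))
-1029*(V(26, F(1/5)) - 1488) = -1029*(26*(-34 + (1 + 1/5)/5) - 1488) = -1029*(26*(-34 + (1 + ⅕)/5) - 1488) = -1029*(26*(-34 + (⅕)*(6/5)) - 1488) = -1029*(26*(-34 + 6/25) - 1488) = -1029*(26*(-844/25) - 1488) = -1029*(-21944/25 - 1488) = -1029*(-59144/25) = 60859176/25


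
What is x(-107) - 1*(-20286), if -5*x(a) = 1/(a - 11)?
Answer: 11968741/590 ≈ 20286.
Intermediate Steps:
x(a) = -1/(5*(-11 + a)) (x(a) = -1/(5*(a - 11)) = -1/(5*(-11 + a)))
x(-107) - 1*(-20286) = -1/(-55 + 5*(-107)) - 1*(-20286) = -1/(-55 - 535) + 20286 = -1/(-590) + 20286 = -1*(-1/590) + 20286 = 1/590 + 20286 = 11968741/590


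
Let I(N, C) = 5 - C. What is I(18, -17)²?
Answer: 484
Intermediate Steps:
I(18, -17)² = (5 - 1*(-17))² = (5 + 17)² = 22² = 484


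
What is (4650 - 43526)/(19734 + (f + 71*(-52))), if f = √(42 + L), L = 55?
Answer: -623648792/257345667 + 38876*√97/257345667 ≈ -2.4219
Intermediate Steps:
f = √97 (f = √(42 + 55) = √97 ≈ 9.8489)
(4650 - 43526)/(19734 + (f + 71*(-52))) = (4650 - 43526)/(19734 + (√97 + 71*(-52))) = -38876/(19734 + (√97 - 3692)) = -38876/(19734 + (-3692 + √97)) = -38876/(16042 + √97)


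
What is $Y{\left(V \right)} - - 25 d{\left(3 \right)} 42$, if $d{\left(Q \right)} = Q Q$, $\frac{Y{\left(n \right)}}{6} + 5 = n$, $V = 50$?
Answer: $9720$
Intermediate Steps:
$Y{\left(n \right)} = -30 + 6 n$
$d{\left(Q \right)} = Q^{2}$
$Y{\left(V \right)} - - 25 d{\left(3 \right)} 42 = \left(-30 + 6 \cdot 50\right) - - 25 \cdot 3^{2} \cdot 42 = \left(-30 + 300\right) - \left(-25\right) 9 \cdot 42 = 270 - \left(-225\right) 42 = 270 - -9450 = 270 + 9450 = 9720$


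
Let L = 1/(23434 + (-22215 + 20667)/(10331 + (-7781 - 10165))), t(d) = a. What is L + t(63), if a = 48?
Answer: 8565677599/178451458 ≈ 48.000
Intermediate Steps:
t(d) = 48
L = 7615/178451458 (L = 1/(23434 - 1548/(10331 - 17946)) = 1/(23434 - 1548/(-7615)) = 1/(23434 - 1548*(-1/7615)) = 1/(23434 + 1548/7615) = 1/(178451458/7615) = 7615/178451458 ≈ 4.2673e-5)
L + t(63) = 7615/178451458 + 48 = 8565677599/178451458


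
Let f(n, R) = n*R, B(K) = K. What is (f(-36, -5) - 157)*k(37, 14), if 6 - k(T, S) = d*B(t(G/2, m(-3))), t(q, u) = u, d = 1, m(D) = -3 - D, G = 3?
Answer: 138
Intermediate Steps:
f(n, R) = R*n
k(T, S) = 6 (k(T, S) = 6 - (-3 - 1*(-3)) = 6 - (-3 + 3) = 6 - 0 = 6 - 1*0 = 6 + 0 = 6)
(f(-36, -5) - 157)*k(37, 14) = (-5*(-36) - 157)*6 = (180 - 157)*6 = 23*6 = 138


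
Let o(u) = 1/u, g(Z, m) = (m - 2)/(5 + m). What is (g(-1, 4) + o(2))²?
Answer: 169/324 ≈ 0.52160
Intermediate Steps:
g(Z, m) = (-2 + m)/(5 + m)
o(u) = 1/u
(g(-1, 4) + o(2))² = ((-2 + 4)/(5 + 4) + 1/2)² = (2/9 + ½)² = (13/18)² = 169/324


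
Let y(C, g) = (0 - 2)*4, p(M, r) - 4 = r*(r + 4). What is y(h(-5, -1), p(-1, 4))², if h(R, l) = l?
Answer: 64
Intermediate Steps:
p(M, r) = 4 + r*(4 + r) (p(M, r) = 4 + r*(r + 4) = 4 + r*(4 + r))
y(C, g) = -8 (y(C, g) = -2*4 = -8)
y(h(-5, -1), p(-1, 4))² = (-8)² = 64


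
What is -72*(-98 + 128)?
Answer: -2160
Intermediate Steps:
-72*(-98 + 128) = -72*30 = -2160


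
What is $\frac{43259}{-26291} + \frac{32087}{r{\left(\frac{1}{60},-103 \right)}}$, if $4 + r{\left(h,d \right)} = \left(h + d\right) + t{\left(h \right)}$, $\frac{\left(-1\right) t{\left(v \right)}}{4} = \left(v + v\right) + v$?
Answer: $- \frac{50894157649}{169077421} \approx -301.01$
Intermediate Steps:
$t{\left(v \right)} = - 12 v$ ($t{\left(v \right)} = - 4 \left(\left(v + v\right) + v\right) = - 4 \left(2 v + v\right) = - 4 \cdot 3 v = - 12 v$)
$r{\left(h,d \right)} = -4 + d - 11 h$ ($r{\left(h,d \right)} = -4 + \left(\left(h + d\right) - 12 h\right) = -4 + \left(\left(d + h\right) - 12 h\right) = -4 + \left(d - 11 h\right) = -4 + d - 11 h$)
$\frac{43259}{-26291} + \frac{32087}{r{\left(\frac{1}{60},-103 \right)}} = \frac{43259}{-26291} + \frac{32087}{-4 - 103 - \frac{11}{60}} = 43259 \left(- \frac{1}{26291}\right) + \frac{32087}{-4 - 103 - \frac{11}{60}} = - \frac{43259}{26291} + \frac{32087}{-4 - 103 - \frac{11}{60}} = - \frac{43259}{26291} + \frac{32087}{- \frac{6431}{60}} = - \frac{43259}{26291} + 32087 \left(- \frac{60}{6431}\right) = - \frac{43259}{26291} - \frac{1925220}{6431} = - \frac{50894157649}{169077421}$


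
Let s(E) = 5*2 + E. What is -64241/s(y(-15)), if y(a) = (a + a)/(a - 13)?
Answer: -899374/155 ≈ -5802.4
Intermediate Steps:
y(a) = 2*a/(-13 + a) (y(a) = (2*a)/(-13 + a) = 2*a/(-13 + a))
s(E) = 10 + E
-64241/s(y(-15)) = -64241/(10 + 2*(-15)/(-13 - 15)) = -64241/(10 + 2*(-15)/(-28)) = -64241/(10 + 2*(-15)*(-1/28)) = -64241/(10 + 15/14) = -64241/155/14 = -64241*14/155 = -899374/155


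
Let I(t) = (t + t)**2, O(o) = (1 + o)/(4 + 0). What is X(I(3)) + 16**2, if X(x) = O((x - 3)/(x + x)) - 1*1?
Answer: 24515/96 ≈ 255.36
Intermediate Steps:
O(o) = 1/4 + o/4 (O(o) = (1 + o)/4 = (1 + o)*(1/4) = 1/4 + o/4)
I(t) = 4*t**2 (I(t) = (2*t)**2 = 4*t**2)
X(x) = -3/4 + (-3 + x)/(8*x) (X(x) = (1/4 + ((x - 3)/(x + x))/4) - 1*1 = (1/4 + ((-3 + x)/((2*x)))/4) - 1 = (1/4 + ((-3 + x)*(1/(2*x)))/4) - 1 = (1/4 + ((-3 + x)/(2*x))/4) - 1 = (1/4 + (-3 + x)/(8*x)) - 1 = -3/4 + (-3 + x)/(8*x))
X(I(3)) + 16**2 = (-3 - 20*3**2)/(8*((4*3**2))) + 16**2 = (-3 - 20*9)/(8*((4*9))) + 256 = (1/8)*(-3 - 5*36)/36 + 256 = (1/8)*(1/36)*(-3 - 180) + 256 = (1/8)*(1/36)*(-183) + 256 = -61/96 + 256 = 24515/96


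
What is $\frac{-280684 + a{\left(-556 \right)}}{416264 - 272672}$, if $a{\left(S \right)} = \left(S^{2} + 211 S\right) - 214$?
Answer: $- \frac{44539}{71796} \approx -0.62035$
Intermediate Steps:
$a{\left(S \right)} = -214 + S^{2} + 211 S$
$\frac{-280684 + a{\left(-556 \right)}}{416264 - 272672} = \frac{-280684 + \left(-214 + \left(-556\right)^{2} + 211 \left(-556\right)\right)}{416264 - 272672} = \frac{-280684 - -191606}{143592} = \left(-280684 + 191606\right) \frac{1}{143592} = \left(-89078\right) \frac{1}{143592} = - \frac{44539}{71796}$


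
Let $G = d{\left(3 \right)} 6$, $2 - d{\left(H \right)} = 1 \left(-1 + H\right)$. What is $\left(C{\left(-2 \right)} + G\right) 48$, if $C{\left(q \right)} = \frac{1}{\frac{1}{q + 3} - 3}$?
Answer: $-24$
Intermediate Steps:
$C{\left(q \right)} = \frac{1}{-3 + \frac{1}{3 + q}}$ ($C{\left(q \right)} = \frac{1}{\frac{1}{3 + q} - 3} = \frac{1}{-3 + \frac{1}{3 + q}}$)
$d{\left(H \right)} = 3 - H$ ($d{\left(H \right)} = 2 - 1 \left(-1 + H\right) = 2 - \left(-1 + H\right) = 3 - H$)
$G = 0$ ($G = \left(3 - 3\right) 6 = 0 \cdot 6 = 0$)
$\left(C{\left(-2 \right)} + G\right) 48 = \left(\frac{-3 - -2}{8 + 3 \left(-2\right)} + 0\right) 48 = \left(\frac{-3 + 2}{8 - 6} + 0\right) 48 = \left(\frac{1}{2} \left(-1\right) + 0\right) 48 = \left(- \frac{1}{2} + 0\right) 48 = \left(- \frac{1}{2}\right) 48 = -24$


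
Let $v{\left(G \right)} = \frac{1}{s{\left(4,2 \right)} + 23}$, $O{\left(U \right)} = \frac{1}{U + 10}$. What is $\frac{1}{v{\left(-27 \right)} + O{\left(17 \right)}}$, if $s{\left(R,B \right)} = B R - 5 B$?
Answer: $\frac{189}{16} \approx 11.813$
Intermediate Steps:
$O{\left(U \right)} = \frac{1}{10 + U}$
$s{\left(R,B \right)} = - 5 B + B R$
$v{\left(G \right)} = \frac{1}{21}$ ($v{\left(G \right)} = \frac{1}{2 \left(-5 + 4\right) + 23} = \frac{1}{2 \left(-1\right) + 23} = \frac{1}{-2 + 23} = \frac{1}{21}$)
$\frac{1}{v{\left(-27 \right)} + O{\left(17 \right)}} = \frac{1}{\frac{1}{21} + \frac{1}{10 + 17}} = \frac{1}{\frac{1}{21} + \frac{1}{27}} = \frac{1}{\frac{16}{189}} = \frac{189}{16}$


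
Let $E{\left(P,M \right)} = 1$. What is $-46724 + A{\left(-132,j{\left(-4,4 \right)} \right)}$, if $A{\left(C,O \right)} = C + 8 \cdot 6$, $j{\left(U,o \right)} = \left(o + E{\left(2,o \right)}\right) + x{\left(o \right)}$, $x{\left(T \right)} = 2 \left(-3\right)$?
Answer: $-46808$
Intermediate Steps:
$x{\left(T \right)} = -6$
$j{\left(U,o \right)} = -5 + o$ ($j{\left(U,o \right)} = \left(o + 1\right) - 6 = \left(1 + o\right) - 6 = -5 + o$)
$A{\left(C,O \right)} = 48 + C$ ($A{\left(C,O \right)} = C + 48 = 48 + C$)
$-46724 + A{\left(-132,j{\left(-4,4 \right)} \right)} = -46724 + \left(48 - 132\right) = -46724 - 84 = -46808$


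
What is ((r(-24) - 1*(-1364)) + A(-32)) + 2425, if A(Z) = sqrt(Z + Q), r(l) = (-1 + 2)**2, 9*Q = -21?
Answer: 3790 + I*sqrt(309)/3 ≈ 3790.0 + 5.8595*I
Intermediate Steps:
Q = -7/3 (Q = (1/9)*(-21) = -7/3 ≈ -2.3333)
r(l) = 1 (r(l) = 1**2 = 1)
A(Z) = sqrt(-7/3 + Z) (A(Z) = sqrt(Z - 7/3) = sqrt(-7/3 + Z))
((r(-24) - 1*(-1364)) + A(-32)) + 2425 = ((1 - 1*(-1364)) + sqrt(-21 + 9*(-32))/3) + 2425 = ((1 + 1364) + sqrt(-21 - 288)/3) + 2425 = (1365 + sqrt(-309)/3) + 2425 = (1365 + (I*sqrt(309))/3) + 2425 = (1365 + I*sqrt(309)/3) + 2425 = 3790 + I*sqrt(309)/3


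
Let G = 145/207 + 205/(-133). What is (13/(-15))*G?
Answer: 60190/82593 ≈ 0.72875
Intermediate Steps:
G = -23150/27531 (G = 145*(1/207) + 205*(-1/133) = 145/207 - 205/133 = -23150/27531 ≈ -0.84087)
(13/(-15))*G = (13/(-15))*(-23150/27531) = (13*(-1/15))*(-23150/27531) = -13/15*(-23150/27531) = 60190/82593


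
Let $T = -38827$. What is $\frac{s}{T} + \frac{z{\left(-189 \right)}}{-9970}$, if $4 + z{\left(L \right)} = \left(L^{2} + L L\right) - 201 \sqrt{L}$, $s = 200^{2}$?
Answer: $- \frac{1586261613}{193552595} + \frac{603 i \sqrt{21}}{9970} \approx -8.1955 + 0.27716 i$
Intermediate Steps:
$s = 40000$
$z{\left(L \right)} = -4 - 201 \sqrt{L} + 2 L^{2}$ ($z{\left(L \right)} = -4 - \left(- L^{2} + 201 \sqrt{L} - L L\right) = -4 - \left(- 2 L^{2} + 201 \sqrt{L}\right) = -4 - 201 \sqrt{L} + 2 L^{2}$)
$\frac{s}{T} + \frac{z{\left(-189 \right)}}{-9970} = \frac{40000}{-38827} + \frac{-4 - 201 \sqrt{-189} + 2 \left(-189\right)^{2}}{-9970} = 40000 \left(- \frac{1}{38827}\right) + \left(-4 - 201 \cdot 3 i \sqrt{21} + 2 \cdot 35721\right) \left(- \frac{1}{9970}\right) = - \frac{40000}{38827} + \left(-4 - 603 i \sqrt{21} + 71442\right) \left(- \frac{1}{9970}\right) = - \frac{40000}{38827} + \left(71438 - 603 i \sqrt{21}\right) \left(- \frac{1}{9970}\right) = - \frac{40000}{38827} - \left(\frac{35719}{4985} - \frac{603 i \sqrt{21}}{9970}\right) = - \frac{1586261613}{193552595} + \frac{603 i \sqrt{21}}{9970}$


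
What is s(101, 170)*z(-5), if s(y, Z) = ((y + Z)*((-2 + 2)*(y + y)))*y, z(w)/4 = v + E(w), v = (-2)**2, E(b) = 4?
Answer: 0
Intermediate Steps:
v = 4
z(w) = 32 (z(w) = 4*(4 + 4) = 4*8 = 32)
s(y, Z) = 0 (s(y, Z) = ((Z + y)*(0*(2*y)))*y = ((Z + y)*0)*y = 0*y = 0)
s(101, 170)*z(-5) = 0*32 = 0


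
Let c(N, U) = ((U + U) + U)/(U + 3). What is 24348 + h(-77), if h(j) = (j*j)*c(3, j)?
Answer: 3171351/74 ≈ 42856.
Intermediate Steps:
c(N, U) = 3*U/(3 + U) (c(N, U) = (2*U + U)/(3 + U) = (3*U)/(3 + U) = 3*U/(3 + U))
h(j) = 3*j³/(3 + j) (h(j) = (j*j)*(3*j/(3 + j)) = j²*(3*j/(3 + j)) = 3*j³/(3 + j))
24348 + h(-77) = 24348 + 3*(-77)³/(3 - 77) = 24348 + 3*(-456533)/(-74) = 24348 + 3*(-456533)*(-1/74) = 24348 + 1369599/74 = 3171351/74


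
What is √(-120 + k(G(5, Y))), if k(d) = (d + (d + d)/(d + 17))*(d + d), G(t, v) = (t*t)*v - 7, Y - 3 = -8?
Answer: 2*√112815690/115 ≈ 184.72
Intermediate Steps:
Y = -5 (Y = 3 - 8 = -5)
G(t, v) = -7 + v*t² (G(t, v) = t²*v - 7 = v*t² - 7 = -7 + v*t²)
k(d) = 2*d*(d + 2*d/(17 + d)) (k(d) = (d + (2*d)/(17 + d))*(2*d) = (d + 2*d/(17 + d))*(2*d) = 2*d*(d + 2*d/(17 + d)))
√(-120 + k(G(5, Y))) = √(-120 + 2*(-7 - 5*5²)²*(19 + (-7 - 5*5²))/(17 + (-7 - 5*5²))) = √(-120 + 2*(-7 - 5*25)²*(19 + (-7 - 5*25))/(17 + (-7 - 5*25))) = √(-120 + 2*(-7 - 125)²*(19 + (-7 - 125))/(17 + (-7 - 125))) = √(-120 + 2*(-132)²*(19 - 132)/(17 - 132)) = √(-120 + 2*17424*(-113)/(-115)) = √(-120 + 2*17424*(-1/115)*(-113)) = √(-120 + 3937824/115) = √(3924024/115) = 2*√112815690/115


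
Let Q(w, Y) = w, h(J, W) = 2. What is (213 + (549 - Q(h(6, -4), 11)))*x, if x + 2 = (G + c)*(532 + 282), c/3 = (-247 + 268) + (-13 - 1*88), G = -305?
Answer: -337160320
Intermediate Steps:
c = -240 (c = 3*((-247 + 268) + (-13 - 1*88)) = 3*(21 + (-13 - 88)) = 3*(21 - 101) = 3*(-80) = -240)
x = -443632 (x = -2 + (-305 - 240)*(532 + 282) = -2 - 545*814 = -2 - 443630 = -443632)
(213 + (549 - Q(h(6, -4), 11)))*x = (213 + (549 - 1*2))*(-443632) = (213 + (549 - 2))*(-443632) = (213 + 547)*(-443632) = 760*(-443632) = -337160320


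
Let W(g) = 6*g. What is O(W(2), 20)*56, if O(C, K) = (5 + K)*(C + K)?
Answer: 44800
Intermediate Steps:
O(W(2), 20)*56 = (20² + 5*(6*2) + 5*20 + (6*2)*20)*56 = (400 + 5*12 + 100 + 12*20)*56 = (400 + 60 + 100 + 240)*56 = 800*56 = 44800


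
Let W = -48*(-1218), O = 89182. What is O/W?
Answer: 44591/29232 ≈ 1.5254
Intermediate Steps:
W = 58464
O/W = 89182/58464 = 89182*(1/58464) = 44591/29232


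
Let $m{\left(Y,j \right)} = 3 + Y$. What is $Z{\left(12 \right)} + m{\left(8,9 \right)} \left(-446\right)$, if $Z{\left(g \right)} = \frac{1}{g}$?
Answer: $- \frac{58871}{12} \approx -4905.9$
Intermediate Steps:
$Z{\left(12 \right)} + m{\left(8,9 \right)} \left(-446\right) = \frac{1}{12} + \left(3 + 8\right) \left(-446\right) = \frac{1}{12} + 11 \left(-446\right) = \frac{1}{12} - 4906 = - \frac{58871}{12}$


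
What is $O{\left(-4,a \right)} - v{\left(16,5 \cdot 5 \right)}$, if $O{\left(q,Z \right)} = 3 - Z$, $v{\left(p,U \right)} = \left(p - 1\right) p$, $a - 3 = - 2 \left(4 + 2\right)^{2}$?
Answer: $-168$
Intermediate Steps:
$a = -69$ ($a = 3 - 2 \left(4 + 2\right)^{2} = 3 - 2 \cdot 6^{2} = 3 - 72 = -69$)
$v{\left(p,U \right)} = p \left(-1 + p\right)$ ($v{\left(p,U \right)} = \left(-1 + p\right) p = p \left(-1 + p\right)$)
$O{\left(-4,a \right)} - v{\left(16,5 \cdot 5 \right)} = \left(3 - -69\right) - 16 \left(-1 + 16\right) = \left(3 + 69\right) - 16 \cdot 15 = 72 - 240 = -168$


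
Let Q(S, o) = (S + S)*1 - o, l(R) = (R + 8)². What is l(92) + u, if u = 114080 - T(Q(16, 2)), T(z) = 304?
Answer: 123776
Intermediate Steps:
l(R) = (8 + R)²
Q(S, o) = -o + 2*S (Q(S, o) = (2*S)*1 - o = 2*S - o = -o + 2*S)
u = 113776 (u = 114080 - 1*304 = 114080 - 304 = 113776)
l(92) + u = (8 + 92)² + 113776 = 100² + 113776 = 10000 + 113776 = 123776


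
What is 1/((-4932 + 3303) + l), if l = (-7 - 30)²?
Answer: -1/260 ≈ -0.0038462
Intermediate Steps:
l = 1369 (l = (-37)² = 1369)
1/((-4932 + 3303) + l) = 1/((-4932 + 3303) + 1369) = 1/(-1629 + 1369) = 1/(-260) = -1/260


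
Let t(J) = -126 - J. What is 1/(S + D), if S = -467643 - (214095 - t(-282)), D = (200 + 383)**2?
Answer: -1/341693 ≈ -2.9266e-6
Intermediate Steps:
D = 339889 (D = 583**2 = 339889)
S = -681582 (S = -467643 - (214095 - (-126 - 1*(-282))) = -467643 - (214095 - (-126 + 282)) = -467643 - (214095 - 1*156) = -467643 - (214095 - 156) = -467643 - 1*213939 = -467643 - 213939 = -681582)
1/(S + D) = 1/(-681582 + 339889) = 1/(-341693) = -1/341693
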